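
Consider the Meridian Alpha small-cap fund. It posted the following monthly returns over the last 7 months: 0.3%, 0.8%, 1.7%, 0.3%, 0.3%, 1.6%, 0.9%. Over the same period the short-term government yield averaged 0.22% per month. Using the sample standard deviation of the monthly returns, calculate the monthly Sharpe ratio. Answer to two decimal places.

1.03

r̄ = (0.3 + 0.8 + 1.7 + 0.3 + 0.3 + 1.6 + 0.9) / 7 = 0.8429%
Σ(r − r̄)² = (0.3 − 0.8429)² + (0.8 − 0.8429)² + (1.7 − 0.8429)² + … = 2.1971
σ = √[2.1971 / 6] = 0.6051%
Sharpe = (r̄ − rf) / σ = (0.8429 − 0.22) / 0.6051 = 0.6229 / 0.6051 = 1.0294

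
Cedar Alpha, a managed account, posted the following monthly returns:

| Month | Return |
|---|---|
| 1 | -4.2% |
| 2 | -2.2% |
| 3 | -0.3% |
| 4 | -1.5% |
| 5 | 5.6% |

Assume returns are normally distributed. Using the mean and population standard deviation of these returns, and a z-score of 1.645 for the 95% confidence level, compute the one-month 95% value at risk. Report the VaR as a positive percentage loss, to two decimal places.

5.97

Mean return r̄ = -2.60 / 5 = -0.5200%
Σ(r − r̄)² = (-4.2 − (-0.5200))² + (-2.2 − (-0.5200))² + (-0.3 − (-0.5200))² + … = 54.8280
population σ = √(54.8280 / 5) = √10.9656 = 3.3114%
VaR = −(r̄ − z·σ) = −(-0.5200 − 1.645 × 3.3114) = −(-5.9673) = 5.9673%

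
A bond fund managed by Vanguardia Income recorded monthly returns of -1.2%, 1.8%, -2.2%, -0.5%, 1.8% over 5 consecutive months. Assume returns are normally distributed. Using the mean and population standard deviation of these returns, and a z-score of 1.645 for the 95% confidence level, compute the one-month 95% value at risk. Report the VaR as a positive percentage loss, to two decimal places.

2.71

Mean return μ = -0.30 / 5 = -0.0600%
Σ(r − μ)² = (-1.2 − (-0.0600))² + (1.8 − (-0.0600))² + … = 12.9920
σ = √[12.9920 / 5] = 1.6120%
VaR = −(μ − z·σ) = −(-0.0600 − 1.645 × 1.6120) = −(-2.7117) = 2.7117%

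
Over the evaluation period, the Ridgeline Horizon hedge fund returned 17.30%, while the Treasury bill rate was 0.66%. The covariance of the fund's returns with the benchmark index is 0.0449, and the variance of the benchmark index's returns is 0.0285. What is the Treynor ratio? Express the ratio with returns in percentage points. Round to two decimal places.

β = Cov / Var = 0.0449 / 0.0285 = 1.5754
Treynor = (Rp − Rf) / β = (17.30% − 0.66%) / 1.5754 = 16.64 / 1.5754 = 10.5624

10.56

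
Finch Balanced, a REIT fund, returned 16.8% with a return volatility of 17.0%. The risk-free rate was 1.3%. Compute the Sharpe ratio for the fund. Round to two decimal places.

0.91

Sharpe = (Rp − Rf) / σp = (16.8% − 1.3%) / 17.0% = 15.50% / 17.0% = 0.9118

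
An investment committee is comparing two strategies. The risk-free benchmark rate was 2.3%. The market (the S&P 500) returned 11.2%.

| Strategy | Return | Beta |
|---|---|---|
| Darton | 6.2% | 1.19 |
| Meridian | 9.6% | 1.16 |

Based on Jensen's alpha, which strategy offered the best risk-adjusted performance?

Meridian

Darton: α = 6.2% − [2.3% + 1.19 × (11.2% − 2.3%)] = -6.691
Meridian: α = 9.6% − [2.3% + 1.16 × (11.2% − 2.3%)] = -3.024
Highest: Meridian (-3.024).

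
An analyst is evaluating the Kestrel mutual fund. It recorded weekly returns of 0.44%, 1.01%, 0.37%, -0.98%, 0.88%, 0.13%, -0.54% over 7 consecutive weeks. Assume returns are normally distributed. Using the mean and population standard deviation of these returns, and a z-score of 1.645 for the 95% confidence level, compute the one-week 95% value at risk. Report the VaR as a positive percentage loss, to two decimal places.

0.92

r̄ = (0.44 + 1.01 + 0.37 − 0.98 + 0.88 + 0.13 − 0.54) / 7 = 0.1871%
Population σ = √[Σ(r − r̄)² / 7] = √[3.1487 / 7] = √0.4498 = 0.6707%
VaR = −(r̄ − z·σ) = −(0.1871 − 1.645 × 0.6707) = −(-0.9162) = 0.9162%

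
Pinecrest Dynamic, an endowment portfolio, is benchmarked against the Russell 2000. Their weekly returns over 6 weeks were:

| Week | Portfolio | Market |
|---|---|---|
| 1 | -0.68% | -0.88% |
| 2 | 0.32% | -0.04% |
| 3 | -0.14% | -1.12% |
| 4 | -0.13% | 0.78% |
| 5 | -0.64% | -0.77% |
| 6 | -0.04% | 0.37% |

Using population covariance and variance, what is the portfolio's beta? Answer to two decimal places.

r̄p = -0.2183%,  r̄m = -0.2767%
Cov = Σ(rp − r̄p)(rm − r̄m) / 6 = 0.1261
Var(rm) = Σ(rm − r̄m)² / 6 = 0.4849
β = Cov / Var = 0.1261 / 0.4849 = 0.2601

0.26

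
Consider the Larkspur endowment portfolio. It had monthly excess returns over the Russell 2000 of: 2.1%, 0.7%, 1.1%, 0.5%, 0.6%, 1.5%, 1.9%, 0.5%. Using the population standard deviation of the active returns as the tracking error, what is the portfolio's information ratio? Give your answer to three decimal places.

1.839

r̄ = (2.1 + 0.7 + 1.1 + 0.5 + 0.6 + 1.5 + 1.9 + 0.5) / 8 = 8.90 / 8 = 1.1125%
Σ(r − r̄)² = 2.9288; population σ = √(2.9288/8) = 0.6051%
IR = r̄ / tracking error = 1.1125 / 0.6051 = 1.8385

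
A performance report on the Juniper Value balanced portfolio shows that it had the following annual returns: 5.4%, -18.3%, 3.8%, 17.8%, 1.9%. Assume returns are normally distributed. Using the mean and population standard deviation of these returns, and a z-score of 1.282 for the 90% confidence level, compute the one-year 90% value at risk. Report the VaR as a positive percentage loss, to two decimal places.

12.79

Mean return r̄ = 10.60 / 5 = 2.1200%
Σ(r − r̄)² = (5.4 − 2.1200)² + (-18.3 − 2.1200)² + (3.8 − 2.1200)² + … = 676.4680
σ = √[676.4680 / 5] = 11.6316%
VaR = −(r̄ − z·σ) = −(2.1200 − 1.282 × 11.6316) = −(-12.7917) = 12.7917%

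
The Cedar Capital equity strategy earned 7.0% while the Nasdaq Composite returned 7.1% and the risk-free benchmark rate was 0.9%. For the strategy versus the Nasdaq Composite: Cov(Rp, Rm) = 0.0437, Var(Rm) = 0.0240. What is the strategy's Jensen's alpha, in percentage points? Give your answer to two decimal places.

β = Cov / Var = 0.0437 / 0.0240 = 1.8208
E[R] = Rf + β(Rm − Rf) = 0.9% + 1.8208 × (7.1% − 0.9%) = 12.1890%
α = Rp − E[R] = 7.0% − 12.1890% = -5.1890

-5.19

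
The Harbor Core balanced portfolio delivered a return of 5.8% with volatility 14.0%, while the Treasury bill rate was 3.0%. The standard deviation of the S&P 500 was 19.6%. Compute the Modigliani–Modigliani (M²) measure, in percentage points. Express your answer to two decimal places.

Sharpe = (Rp − Rf) / σp = (5.8% − 3.0%) / 14.0% = 0.2000
M² = Rf + Sharpe × σm = 3.0% + 0.2000 × 19.6% = 6.9200%

6.92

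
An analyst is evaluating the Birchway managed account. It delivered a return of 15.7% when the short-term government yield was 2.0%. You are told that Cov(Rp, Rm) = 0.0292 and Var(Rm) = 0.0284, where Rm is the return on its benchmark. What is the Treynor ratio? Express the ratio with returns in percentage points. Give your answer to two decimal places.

β = Cov / Var = 0.0292 / 0.0284 = 1.0282
Treynor = (Rp − Rf) / β = (15.7% − 2.0%) / 1.0282 = 13.70 / 1.0282 = 13.3243

13.32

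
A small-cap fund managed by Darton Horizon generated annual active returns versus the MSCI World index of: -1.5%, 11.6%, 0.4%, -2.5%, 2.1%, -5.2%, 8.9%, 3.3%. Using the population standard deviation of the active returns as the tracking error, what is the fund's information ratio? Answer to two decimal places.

0.40

μ = (-1.5 + 11.6 + 0.4 − 2.5 + 2.1 − 5.2 + 8.9 + 3.3) / 8 = 17.10 / 8 = 2.1375%
Σ(r − μ)² = 228.2188; population σ = √(228.2188/8) = 5.3411%
IR = μ / tracking error = 2.1375 / 5.3411 = 0.4002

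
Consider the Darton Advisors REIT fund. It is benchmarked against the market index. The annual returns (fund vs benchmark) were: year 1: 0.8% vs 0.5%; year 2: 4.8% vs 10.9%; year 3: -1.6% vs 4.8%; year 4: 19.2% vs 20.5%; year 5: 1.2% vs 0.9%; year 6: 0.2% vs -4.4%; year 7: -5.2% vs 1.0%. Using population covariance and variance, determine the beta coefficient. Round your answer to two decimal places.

r̄p = 2.7714%,  r̄m = 4.8857%
Cov = Σ(rp − r̄p)(rm − r̄m) / 7 = 48.4082
Var(rm) = Σ(rm − r̄m)² / 7 = 59.4898
β = Cov / Var = 48.4082 / 59.4898 = 0.8137

0.81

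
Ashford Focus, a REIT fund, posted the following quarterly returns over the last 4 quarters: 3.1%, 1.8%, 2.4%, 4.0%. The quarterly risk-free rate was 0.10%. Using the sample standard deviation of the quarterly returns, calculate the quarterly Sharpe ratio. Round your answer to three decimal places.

Mean return r̄ = 11.30 / 4 = 2.8250%
Sample std dev = √[2.6875 / 3] = 0.9465%
Sharpe = (r̄ − rf) / σ = (2.8250 − 0.1) / 0.9465 = 2.7250 / 0.9465 = 2.8790

2.879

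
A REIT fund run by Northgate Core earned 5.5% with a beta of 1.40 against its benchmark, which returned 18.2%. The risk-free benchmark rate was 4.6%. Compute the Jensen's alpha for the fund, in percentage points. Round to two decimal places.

-18.14

CAPM expected return = Rf + β(Rm − Rf) = 4.6% + 1.40 × (18.2% − 4.6%) = 4.6 + 1.40 × 13.60 = 23.6400%
Jensen's α = Rp − E[R] = 5.5% − 23.6400% = -18.1400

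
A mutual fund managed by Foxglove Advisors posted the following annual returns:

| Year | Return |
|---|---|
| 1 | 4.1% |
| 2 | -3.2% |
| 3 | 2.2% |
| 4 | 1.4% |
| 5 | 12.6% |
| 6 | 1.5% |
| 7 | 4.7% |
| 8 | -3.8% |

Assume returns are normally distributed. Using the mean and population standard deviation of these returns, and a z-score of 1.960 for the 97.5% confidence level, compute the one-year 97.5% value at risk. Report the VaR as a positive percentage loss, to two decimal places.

6.96

r̄ = (4.1 − 3.2 + 2.2 + 1.4 + 12.6 + 1.5 + 4.7 − 3.8) / 8 = 19.50 / 8 = 2.4375%
Σ(r − r̄)² = (4.1 − 2.4375)² + (-3.2 − 2.4375)² + … = 183.8588
population σ = √(183.8588 / 8) = √22.9824 = 4.7940%
VaR = −(r̄ − z·σ) = −(2.4375 − 1.960 × 4.7940) = −(-6.9587) = 6.9587%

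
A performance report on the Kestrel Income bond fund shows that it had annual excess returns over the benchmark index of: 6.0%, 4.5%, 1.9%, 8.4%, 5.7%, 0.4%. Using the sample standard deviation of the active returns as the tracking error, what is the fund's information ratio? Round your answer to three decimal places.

μ = (6 + 4.5 + 1.9 + 8.4 + 5.7 + 0.4) / 6 = 4.4833%
Sample σ = √[Σ(r − μ)² / 5] = √[42.4683 / 5] = √8.4937 = 2.9144%
IR = μ / tracking error = 4.4833 / 2.9144 = 1.5383

1.538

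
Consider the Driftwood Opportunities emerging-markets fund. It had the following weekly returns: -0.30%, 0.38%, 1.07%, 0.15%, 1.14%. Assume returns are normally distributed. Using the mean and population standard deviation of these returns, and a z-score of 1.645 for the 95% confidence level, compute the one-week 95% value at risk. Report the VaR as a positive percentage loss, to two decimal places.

0.42

r̄ = (-0.3 + 0.38 + 1.07 + 0.15 + 1.14) / 5 = 0.4880%
Population std dev = √[1.5107 / 5] = 0.5497%
VaR = −(r̄ − z·σ) = −(0.4880 − 1.645 × 0.5497) = −(-0.4163) = 0.4163%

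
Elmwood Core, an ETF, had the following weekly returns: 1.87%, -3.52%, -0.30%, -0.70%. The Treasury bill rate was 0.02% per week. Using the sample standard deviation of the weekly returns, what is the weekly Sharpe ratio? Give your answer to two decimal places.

μ = (1.87 − 3.52 − 0.3 − 0.7) / 4 = -0.6625%
Sample std dev = √[14.7117 / 3] = 2.2145%
Sharpe = (μ − rf) / σ = (-0.6625 − 0.02) / 2.2145 = -0.6825 / 2.2145 = -0.3082

-0.31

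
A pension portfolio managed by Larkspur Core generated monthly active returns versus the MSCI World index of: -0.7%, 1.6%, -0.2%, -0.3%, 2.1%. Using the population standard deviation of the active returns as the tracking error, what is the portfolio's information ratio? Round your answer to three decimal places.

Mean return μ = 2.50 / 5 = 0.5000%
Σ(r − μ)² = (-0.7 − 0.5000)² + (1.6 − 0.5000)² + … = 6.3400
σ = √[6.3400 / 5] = 1.1261%
IR = μ / tracking error = 0.5000 / 1.1261 = 0.4440

0.444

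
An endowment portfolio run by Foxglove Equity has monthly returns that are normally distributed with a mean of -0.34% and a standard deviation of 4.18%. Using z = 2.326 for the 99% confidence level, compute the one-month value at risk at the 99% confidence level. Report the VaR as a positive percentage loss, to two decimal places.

VaR (as % loss) = −(μ − z·σ) = −(-0.34% − 2.326 × 4.18%) = −(-10.06268%) = 10.06268%

10.06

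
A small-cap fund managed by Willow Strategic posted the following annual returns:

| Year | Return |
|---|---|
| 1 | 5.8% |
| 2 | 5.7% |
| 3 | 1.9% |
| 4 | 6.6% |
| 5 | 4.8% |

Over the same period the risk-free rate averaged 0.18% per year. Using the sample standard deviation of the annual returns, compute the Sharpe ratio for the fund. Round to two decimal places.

2.62

Mean return μ = 24.80 / 5 = 4.9600%
Sample std dev = √[13.3320 / 4] = 1.8257%
Sharpe = (μ − rf) / σ = (4.9600 − 0.18) / 1.8257 = 4.7800 / 1.8257 = 2.6182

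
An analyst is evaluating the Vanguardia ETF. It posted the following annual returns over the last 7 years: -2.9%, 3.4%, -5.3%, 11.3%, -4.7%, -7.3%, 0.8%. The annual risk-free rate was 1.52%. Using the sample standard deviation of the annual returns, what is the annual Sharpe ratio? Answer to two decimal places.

r̄ = (-2.9 + 3.4 − 5.3 + 11.3 − 4.7 − 7.3 + 0.8) / 7 = -4.70 / 7 = -0.6714%
Sample σ = √[Σ(r − r̄)² / 6] = √[248.6143 / 6] = √41.4357 = 6.4371%
Sharpe = (r̄ − rf) / σ = (-0.6714 − 1.52) / 6.4371 = -2.1914 / 6.4371 = -0.3404

-0.34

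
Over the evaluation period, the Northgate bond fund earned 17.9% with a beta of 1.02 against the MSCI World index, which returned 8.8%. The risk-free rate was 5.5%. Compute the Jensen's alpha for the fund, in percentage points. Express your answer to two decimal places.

9.03

CAPM expected return = Rf + β(Rm − Rf) = 5.5% + 1.02 × (8.8% − 5.5%) = 5.5 + 1.02 × 3.30 = 8.8660%
Jensen's α = Rp − E[R] = 17.9% − 8.8660% = 9.0340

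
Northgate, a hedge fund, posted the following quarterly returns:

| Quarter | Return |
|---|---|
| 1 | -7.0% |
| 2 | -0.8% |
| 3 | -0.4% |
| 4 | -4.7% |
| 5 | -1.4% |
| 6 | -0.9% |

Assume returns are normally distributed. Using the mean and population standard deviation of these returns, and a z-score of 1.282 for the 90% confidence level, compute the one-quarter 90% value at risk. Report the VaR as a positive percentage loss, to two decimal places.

Mean return r̄ = -15.20 / 6 = -2.5333%
Population σ = √[Σ(r − r̄)² / 6] = √[36.1533 / 6] = √6.0256 = 2.4547%
VaR = −(r̄ − z·σ) = −(-2.5333 − 1.282 × 2.4547) = −(-5.6802) = 5.6802%

5.68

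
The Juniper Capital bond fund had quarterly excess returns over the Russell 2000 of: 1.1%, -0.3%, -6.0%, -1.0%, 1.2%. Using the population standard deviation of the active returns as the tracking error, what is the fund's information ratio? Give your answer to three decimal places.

Mean return μ = -5.00 / 5 = -1.0000%
Σ(r − μ)² = (1.1 − (-1.0000))² + (-0.3 − (-1.0000))² + (-6 − (-1.0000))² + … = 34.7400
σ = √[34.7400 / 5] = 2.6359%
IR = μ / tracking error = -1.0000 / 2.6359 = -0.3794

-0.379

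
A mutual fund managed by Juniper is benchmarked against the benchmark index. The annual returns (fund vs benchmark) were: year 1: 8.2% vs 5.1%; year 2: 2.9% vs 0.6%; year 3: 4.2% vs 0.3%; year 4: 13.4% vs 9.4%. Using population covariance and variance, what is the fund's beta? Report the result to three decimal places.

1.086

r̄p = 7.1750%,  r̄m = 3.8500%
Cov = Σ(rp − r̄p)(rm − r̄m) / 4 = 15.0713
Var(rm) = Σ(rm − r̄m)² / 4 = 13.8825
β = Cov / Var = 15.0713 / 13.8825 = 1.0856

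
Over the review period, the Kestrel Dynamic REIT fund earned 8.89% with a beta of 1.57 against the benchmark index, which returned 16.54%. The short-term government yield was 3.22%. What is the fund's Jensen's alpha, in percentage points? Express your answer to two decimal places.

CAPM expected return = Rf + β(Rm − Rf) = 3.22% + 1.57 × (16.54% − 3.22%) = 3.22 + 1.57 × 13.32 = 24.1324%
Jensen's α = Rp − E[R] = 8.89% − 24.1324% = -15.2424

-15.24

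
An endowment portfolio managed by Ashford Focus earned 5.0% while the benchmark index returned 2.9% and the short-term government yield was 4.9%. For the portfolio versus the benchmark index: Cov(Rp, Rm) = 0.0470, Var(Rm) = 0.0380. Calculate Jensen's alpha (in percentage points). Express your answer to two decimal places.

2.57

β = Cov / Var = 0.0470 / 0.0380 = 1.2368
E[R] = Rf + β(Rm − Rf) = 4.9% + 1.2368 × (2.9% − 4.9%) = 2.4264%
α = Rp − E[R] = 5.0% − 2.4264% = 2.5736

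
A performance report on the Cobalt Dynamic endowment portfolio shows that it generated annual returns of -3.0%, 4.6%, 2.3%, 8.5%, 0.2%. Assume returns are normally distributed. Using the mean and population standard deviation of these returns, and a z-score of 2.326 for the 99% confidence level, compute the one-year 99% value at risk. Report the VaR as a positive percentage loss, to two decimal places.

6.55

Mean return r̄ = 12.60 / 5 = 2.5200%
Σ(r − r̄)² = (-3 − 2.5200)² + (4.6 − 2.5200)² + (2.3 − 2.5200)² + … = 75.9880
population σ = √(75.9880 / 5) = √15.1976 = 3.8984%
VaR = −(r̄ − z·σ) = −(2.5200 − 2.326 × 3.8984) = −(-6.5477) = 6.5477%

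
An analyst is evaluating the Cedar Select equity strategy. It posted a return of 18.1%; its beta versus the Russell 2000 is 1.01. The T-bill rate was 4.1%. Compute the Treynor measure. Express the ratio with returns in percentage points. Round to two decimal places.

13.86

Treynor = (Rp − Rf) / β = (18.1% − 4.1%) / 1.01 = 14.00 / 1.01 = 13.8614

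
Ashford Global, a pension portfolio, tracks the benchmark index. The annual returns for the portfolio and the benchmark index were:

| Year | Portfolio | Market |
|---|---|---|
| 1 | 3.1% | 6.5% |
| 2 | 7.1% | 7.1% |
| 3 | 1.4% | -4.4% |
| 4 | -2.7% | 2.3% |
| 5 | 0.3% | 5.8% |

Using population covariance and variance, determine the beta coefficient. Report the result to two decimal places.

0.31

r̄p = 1.8400%,  r̄m = 3.4600%
Cov = Σ(rp − r̄p)(rm − r̄m) / 5 = 5.6196
Var(rm) = Σ(rm − r̄m)² / 5 = 18.2184
β = Cov / Var = 5.6196 / 18.2184 = 0.3085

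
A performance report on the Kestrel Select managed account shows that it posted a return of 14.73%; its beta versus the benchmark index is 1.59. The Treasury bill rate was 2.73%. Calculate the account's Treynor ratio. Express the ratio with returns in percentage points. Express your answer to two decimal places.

7.55

Treynor = (Rp − Rf) / β = (14.73% − 2.73%) / 1.59 = 12.00 / 1.59 = 7.5472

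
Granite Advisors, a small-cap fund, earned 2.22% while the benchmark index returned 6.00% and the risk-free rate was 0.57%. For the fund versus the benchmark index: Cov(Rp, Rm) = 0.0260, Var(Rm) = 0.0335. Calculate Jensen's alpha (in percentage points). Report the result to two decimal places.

-2.56

β = Cov / Var = 0.0260 / 0.0335 = 0.7761
E[R] = Rf + β(Rm − Rf) = 0.57% + 0.7761 × (6.00% − 0.57%) = 4.7842%
α = Rp − E[R] = 2.22% − 4.7842% = -2.5642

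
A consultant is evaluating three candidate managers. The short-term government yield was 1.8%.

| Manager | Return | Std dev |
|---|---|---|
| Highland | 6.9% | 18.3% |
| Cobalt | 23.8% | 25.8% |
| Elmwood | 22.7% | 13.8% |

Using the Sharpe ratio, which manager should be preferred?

Elmwood

Highland: Sharpe ratio = (6.9% − 1.8%) / 18.3% = 0.279
Cobalt: Sharpe ratio = (23.8% − 1.8%) / 25.8% = 0.853
Elmwood: Sharpe ratio = (22.7% − 1.8%) / 13.8% = 1.514
Highest: Elmwood (1.514).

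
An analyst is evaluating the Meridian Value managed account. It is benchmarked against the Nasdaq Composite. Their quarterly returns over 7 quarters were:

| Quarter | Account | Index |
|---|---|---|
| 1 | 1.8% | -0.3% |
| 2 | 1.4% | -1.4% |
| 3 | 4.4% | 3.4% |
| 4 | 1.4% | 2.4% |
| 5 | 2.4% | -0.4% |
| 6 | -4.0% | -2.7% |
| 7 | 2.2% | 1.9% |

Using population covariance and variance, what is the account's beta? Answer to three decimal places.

0.885

r̄p = 1.3714%,  r̄m = 0.4143%
Cov = Σ(rp − r̄p)(rm − r̄m) / 7 = 3.6947
Var(rm) = Σ(rm − r̄m)² / 7 = 4.1755
β = Cov / Var = 3.6947 / 4.1755 = 0.8849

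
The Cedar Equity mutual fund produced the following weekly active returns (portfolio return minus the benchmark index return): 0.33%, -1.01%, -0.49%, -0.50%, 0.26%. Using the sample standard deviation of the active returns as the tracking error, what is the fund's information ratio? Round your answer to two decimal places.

-0.50

μ = (0.33 − 1.01 − 0.49 − 0.5 + 0.26) / 5 = -0.2820%
Σ(r − μ)² = (0.33 − (-0.2820))² + (-1.01 − (-0.2820))² + (-0.49 − (-0.2820))² + … = 1.2891
sample σ = √(1.2891 / 4) = √0.3223 = 0.5677%
IR = μ / tracking error = -0.2820 / 0.5677 = -0.4967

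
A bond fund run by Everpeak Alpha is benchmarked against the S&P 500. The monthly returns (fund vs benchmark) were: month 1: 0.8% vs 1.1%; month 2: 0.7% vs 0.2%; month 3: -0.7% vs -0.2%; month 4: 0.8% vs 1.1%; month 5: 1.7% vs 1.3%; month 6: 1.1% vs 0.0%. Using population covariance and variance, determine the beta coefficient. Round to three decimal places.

r̄p = 0.7333%,  r̄m = 0.5833%
Cov = Σ(rp − r̄p)(rm − r̄m) / 6 = 0.2806
Var(rm) = Σ(rm − r̄m)² / 6 = 0.3581
β = Cov / Var = 0.2806 / 0.3581 = 0.7836

0.784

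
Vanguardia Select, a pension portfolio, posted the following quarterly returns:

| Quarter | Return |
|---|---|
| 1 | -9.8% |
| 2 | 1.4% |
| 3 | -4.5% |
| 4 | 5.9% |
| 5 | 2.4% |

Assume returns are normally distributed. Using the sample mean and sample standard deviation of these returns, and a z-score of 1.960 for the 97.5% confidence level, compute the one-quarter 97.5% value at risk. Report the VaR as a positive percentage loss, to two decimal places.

Mean return r̄ = -4.60 / 5 = -0.9200%
Sample std dev = √[154.5880 / 4] = 6.2167%
VaR = −(r̄ − z·σ) = −(-0.9200 − 1.960 × 6.2167) = −(-13.1047) = 13.1047%

13.10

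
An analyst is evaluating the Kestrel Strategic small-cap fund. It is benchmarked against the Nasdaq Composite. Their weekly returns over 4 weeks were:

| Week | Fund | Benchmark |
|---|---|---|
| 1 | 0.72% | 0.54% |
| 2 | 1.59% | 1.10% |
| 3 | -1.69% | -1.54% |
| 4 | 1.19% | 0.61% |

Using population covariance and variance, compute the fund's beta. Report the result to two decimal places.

r̄p = 0.4525%,  r̄m = 0.1775%
Cov = Σ(rp − r̄p)(rm − r̄m) / 4 = 1.2863
Var(rm) = Σ(rm − r̄m)² / 4 = 1.0298
β = Cov / Var = 1.2863 / 1.0298 = 1.2491

1.25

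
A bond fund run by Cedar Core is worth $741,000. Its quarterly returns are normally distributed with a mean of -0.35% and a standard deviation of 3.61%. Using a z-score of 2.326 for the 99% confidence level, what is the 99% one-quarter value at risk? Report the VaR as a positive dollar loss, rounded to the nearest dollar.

Return at the 99% tail: μ − z·σ = -0.35% − 2.326 × 3.61% = -0.35 − 8.39686 = -8.74686%
VaR = −(-8.74686%) × $741,000 = 8.74686% × $741,000 = $64,814

$64,814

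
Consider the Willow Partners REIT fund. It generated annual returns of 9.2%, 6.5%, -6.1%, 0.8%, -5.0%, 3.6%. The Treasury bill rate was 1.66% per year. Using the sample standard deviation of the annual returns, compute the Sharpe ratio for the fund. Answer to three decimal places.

Mean return r̄ = 9.00 / 6 = 1.5000%
Σ(r − r̄)² = (9.2 − 1.5000)² + (6.5 − 1.5000)² + … = 189.2000
σ = √[189.2000 / 5] = 6.1514%
Sharpe = (r̄ − rf) / σ = (1.5000 − 1.66) / 6.1514 = -0.1600 / 6.1514 = -0.0260

-0.026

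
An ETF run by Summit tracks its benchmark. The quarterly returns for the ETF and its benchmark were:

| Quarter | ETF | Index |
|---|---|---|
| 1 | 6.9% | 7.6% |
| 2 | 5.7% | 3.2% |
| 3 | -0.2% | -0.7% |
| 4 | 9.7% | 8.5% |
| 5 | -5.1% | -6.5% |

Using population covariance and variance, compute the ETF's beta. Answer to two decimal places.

r̄p = 3.4000%,  r̄m = 2.4200%
Cov = Σ(rp − r̄p)(rm − r̄m) / 5 = 29.0560
Var(rm) = Σ(rm − r̄m)² / 5 = 30.7416
β = Cov / Var = 29.0560 / 30.7416 = 0.9452

0.95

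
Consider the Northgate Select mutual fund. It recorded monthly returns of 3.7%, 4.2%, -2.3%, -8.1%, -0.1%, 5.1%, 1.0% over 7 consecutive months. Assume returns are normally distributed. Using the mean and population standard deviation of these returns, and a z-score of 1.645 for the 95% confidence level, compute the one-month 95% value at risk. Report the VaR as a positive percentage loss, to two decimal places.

6.52

Mean return r̄ = 3.50 / 7 = 0.5000%
Σ(r − r̄)² = (3.7 − 0.5000)² + (4.2 − 0.5000)² + … = 127.5000
σ = √[127.5000 / 7] = 4.2678%
VaR = −(r̄ − z·σ) = −(0.5000 − 1.645 × 4.2678) = −(-6.5205) = 6.5205%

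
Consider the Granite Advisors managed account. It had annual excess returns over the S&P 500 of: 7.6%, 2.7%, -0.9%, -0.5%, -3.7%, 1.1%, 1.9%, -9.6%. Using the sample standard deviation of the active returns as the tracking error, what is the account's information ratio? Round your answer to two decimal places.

μ = (7.6 + 2.7 − 0.9 − 0.5 − 3.7 + 1.1 + 1.9 − 9.6) / 8 = -0.1750%
Σ(r − μ)² = (7.6 − (-0.1750))² + (2.7 − (-0.1750))² + (-0.9 − (-0.1750))² + … = 176.5350
sample σ = √(176.5350 / 7) = √25.2193 = 5.0219%
IR = μ / tracking error = -0.1750 / 5.0219 = -0.0348

-0.03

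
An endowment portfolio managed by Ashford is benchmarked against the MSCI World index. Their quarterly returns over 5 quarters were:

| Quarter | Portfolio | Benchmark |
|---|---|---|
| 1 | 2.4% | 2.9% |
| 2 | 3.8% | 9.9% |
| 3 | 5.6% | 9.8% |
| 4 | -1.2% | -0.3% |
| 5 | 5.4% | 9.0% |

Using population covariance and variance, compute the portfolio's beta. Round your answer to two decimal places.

r̄p = 3.2000%,  r̄m = 6.2600%
Cov = Σ(rp − r̄p)(rm − r̄m) / 5 = 9.6520
Var(rm) = Σ(rm − r̄m)² / 5 = 17.5224
β = Cov / Var = 9.6520 / 17.5224 = 0.5508

0.55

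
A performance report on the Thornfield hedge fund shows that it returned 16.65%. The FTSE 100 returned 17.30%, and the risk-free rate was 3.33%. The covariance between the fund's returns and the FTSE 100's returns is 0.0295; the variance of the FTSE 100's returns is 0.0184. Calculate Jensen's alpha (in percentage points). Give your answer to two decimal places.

β = Cov / Var = 0.0295 / 0.0184 = 1.6033
E[R] = Rf + β(Rm − Rf) = 3.33% + 1.6033 × (17.30% − 3.33%) = 25.7281%
α = Rp − E[R] = 16.65% − 25.7281% = -9.0781

-9.08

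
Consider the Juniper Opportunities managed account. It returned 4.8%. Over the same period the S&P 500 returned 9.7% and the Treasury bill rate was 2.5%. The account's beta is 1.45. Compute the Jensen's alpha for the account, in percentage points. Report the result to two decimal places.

-8.14

CAPM expected return = Rf + β(Rm − Rf) = 2.5% + 1.45 × (9.7% − 2.5%) = 2.5 + 1.45 × 7.20 = 12.9400%
Jensen's α = Rp − E[R] = 4.8% − 12.9400% = -8.1400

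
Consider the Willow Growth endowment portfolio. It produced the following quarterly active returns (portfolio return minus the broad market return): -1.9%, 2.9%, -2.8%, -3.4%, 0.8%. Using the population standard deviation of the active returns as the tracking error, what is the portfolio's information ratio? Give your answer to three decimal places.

r̄ = (-1.9 + 2.9 − 2.8 − 3.4 + 0.8) / 5 = -4.40 / 5 = -0.8800%
Σ(r − r̄)² = (-1.9 − (-0.8800))² + (2.9 − (-0.8800))² + (-2.8 − (-0.8800))² + … = 28.1880
σ = √[28.1880 / 5] = 2.3744%
IR = r̄ / tracking error = -0.8800 / 2.3744 = -0.3706

-0.371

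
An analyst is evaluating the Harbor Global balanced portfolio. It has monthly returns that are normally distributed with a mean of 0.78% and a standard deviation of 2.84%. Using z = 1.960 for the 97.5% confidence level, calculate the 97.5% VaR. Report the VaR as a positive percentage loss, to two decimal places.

4.79

VaR (as % loss) = −(μ − z·σ) = −(0.78% − 1.960 × 2.84%) = −(-4.7864%) = 4.7864%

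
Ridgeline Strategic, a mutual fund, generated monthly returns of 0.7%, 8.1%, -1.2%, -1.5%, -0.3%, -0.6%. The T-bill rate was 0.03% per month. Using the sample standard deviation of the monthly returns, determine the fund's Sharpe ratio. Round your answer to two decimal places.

0.23

Mean return r̄ = 5.20 / 6 = 0.8667%
Sample σ = √[Σ(r − r̄)² / 5] = √[65.7333 / 5] = √13.1467 = 3.6258%
Sharpe = (r̄ − rf) / σ = (0.8667 − 0.03) / 3.6258 = 0.8367 / 3.6258 = 0.2308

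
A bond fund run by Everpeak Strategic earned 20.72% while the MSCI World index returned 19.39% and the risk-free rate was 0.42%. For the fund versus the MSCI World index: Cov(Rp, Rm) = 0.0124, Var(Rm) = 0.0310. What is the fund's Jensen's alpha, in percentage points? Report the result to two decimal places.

β = Cov / Var = 0.0124 / 0.0310 = 0.4000
E[R] = Rf + β(Rm − Rf) = 0.42% + 0.4000 × (19.39% − 0.42%) = 8.0080%
α = Rp − E[R] = 20.72% − 8.0080% = 12.7120

12.71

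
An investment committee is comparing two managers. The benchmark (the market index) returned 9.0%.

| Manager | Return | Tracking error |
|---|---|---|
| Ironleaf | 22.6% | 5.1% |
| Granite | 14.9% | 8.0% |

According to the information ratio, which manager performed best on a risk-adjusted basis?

Ironleaf: IR = (22.6% − 9.0%) / 5.1% = 2.667
Granite: IR = (14.9% − 9.0%) / 8.0% = 0.738
Highest: Ironleaf (2.667).

Ironleaf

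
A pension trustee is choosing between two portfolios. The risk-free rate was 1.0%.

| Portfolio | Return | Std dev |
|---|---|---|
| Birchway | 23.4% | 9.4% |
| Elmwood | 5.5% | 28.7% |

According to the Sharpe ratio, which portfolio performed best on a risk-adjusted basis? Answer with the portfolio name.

Birchway: Sharpe ratio = (23.4% − 1.0%) / 9.4% = 2.383
Elmwood: Sharpe ratio = (5.5% − 1.0%) / 28.7% = 0.157
Highest: Birchway (2.383).

Birchway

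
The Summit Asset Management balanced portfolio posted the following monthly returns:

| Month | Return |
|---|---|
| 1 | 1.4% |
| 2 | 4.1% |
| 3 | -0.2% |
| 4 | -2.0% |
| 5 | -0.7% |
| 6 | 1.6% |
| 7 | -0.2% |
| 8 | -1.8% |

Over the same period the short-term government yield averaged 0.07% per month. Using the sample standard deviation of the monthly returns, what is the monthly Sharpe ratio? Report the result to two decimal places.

μ = (1.4 + 4.1 − 0.2 − 2 − 0.7 + 1.6 − 0.2 − 1.8) / 8 = 2.20 / 8 = 0.2750%
Σ(r − μ)² = (1.4 − 0.2750)² + (4.1 − 0.2750)² + (-0.2 − 0.2750)² + … = 28.5350
σ = √[28.5350 / 7] = 2.0190%
Sharpe = (μ − rf) / σ = (0.2750 − 0.07) / 2.0190 = 0.2050 / 2.0190 = 0.1015

0.10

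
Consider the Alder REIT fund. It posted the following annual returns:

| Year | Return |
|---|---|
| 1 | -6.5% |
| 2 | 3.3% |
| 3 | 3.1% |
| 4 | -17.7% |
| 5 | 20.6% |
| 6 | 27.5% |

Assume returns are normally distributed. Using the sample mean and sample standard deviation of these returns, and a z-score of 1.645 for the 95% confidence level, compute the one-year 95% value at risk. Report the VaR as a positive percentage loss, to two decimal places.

22.51

Mean return r̄ = 30.30 / 6 = 5.0500%
Sample σ = √[Σ(r − r̄)² / 5] = √[1403.6350 / 5] = √280.7270 = 16.7549%
VaR = −(r̄ − z·σ) = −(5.0500 − 1.645 × 16.7549) = −(-22.5118) = 22.5118%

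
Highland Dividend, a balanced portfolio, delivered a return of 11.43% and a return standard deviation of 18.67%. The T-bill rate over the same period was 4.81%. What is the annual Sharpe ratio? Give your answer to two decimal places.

0.35

Sharpe = (Rp − Rf) / σp = (11.43% − 4.81%) / 18.67% = 6.62% / 18.67% = 0.3546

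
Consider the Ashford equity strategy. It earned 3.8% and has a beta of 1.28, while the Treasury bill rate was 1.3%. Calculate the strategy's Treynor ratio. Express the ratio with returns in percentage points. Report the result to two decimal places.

1.95

Treynor = (Rp − Rf) / β = (3.8% − 1.3%) / 1.28 = 2.50 / 1.28 = 1.9531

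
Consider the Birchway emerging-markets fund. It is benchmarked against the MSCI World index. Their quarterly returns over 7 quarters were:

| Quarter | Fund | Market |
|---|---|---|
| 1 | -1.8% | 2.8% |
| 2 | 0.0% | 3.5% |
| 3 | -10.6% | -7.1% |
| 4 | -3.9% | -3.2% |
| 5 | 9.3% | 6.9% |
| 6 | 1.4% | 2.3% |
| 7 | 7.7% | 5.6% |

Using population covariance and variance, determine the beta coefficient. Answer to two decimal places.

1.28

r̄p = 0.3000%,  r̄m = 1.5429%
Cov = Σ(rp − r̄p)(rm − r̄m) / 7 = 27.1386
Var(rm) = Σ(rm − r̄m)² / 7 = 21.1910
β = Cov / Var = 27.1386 / 21.1910 = 1.2807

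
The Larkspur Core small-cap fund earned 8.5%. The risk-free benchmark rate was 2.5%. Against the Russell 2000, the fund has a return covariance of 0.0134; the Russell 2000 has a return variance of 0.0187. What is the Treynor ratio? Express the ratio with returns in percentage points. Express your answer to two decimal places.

8.37

β = Cov / Var = 0.0134 / 0.0187 = 0.7166
Treynor = (Rp − Rf) / β = (8.5% − 2.5%) / 0.7166 = 6.00 / 0.7166 = 8.3729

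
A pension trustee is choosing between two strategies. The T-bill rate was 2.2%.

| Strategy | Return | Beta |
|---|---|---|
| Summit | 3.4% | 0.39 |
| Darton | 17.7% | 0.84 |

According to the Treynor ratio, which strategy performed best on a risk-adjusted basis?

Darton

Summit: Treynor = (3.4% − 2.2%) / 0.39 = 3.077
Darton: Treynor = (17.7% − 2.2%) / 0.84 = 18.452
Highest: Darton (18.452).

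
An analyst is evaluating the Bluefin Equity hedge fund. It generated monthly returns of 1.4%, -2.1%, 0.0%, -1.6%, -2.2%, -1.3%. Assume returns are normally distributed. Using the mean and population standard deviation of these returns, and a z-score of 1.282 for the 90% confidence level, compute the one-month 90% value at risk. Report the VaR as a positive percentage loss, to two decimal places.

Mean return μ = -5.80 / 6 = -0.9667%
Σ(r − μ)² = (1.4 − (-0.9667))² + (-2.1 − (-0.9667))² + … = 9.8533
population σ = √(9.8533 / 6) = √1.6422 = 1.2815%
VaR = −(μ − z·σ) = −(-0.9667 − 1.282 × 1.2815) = −(-2.6096) = 2.6096%

2.61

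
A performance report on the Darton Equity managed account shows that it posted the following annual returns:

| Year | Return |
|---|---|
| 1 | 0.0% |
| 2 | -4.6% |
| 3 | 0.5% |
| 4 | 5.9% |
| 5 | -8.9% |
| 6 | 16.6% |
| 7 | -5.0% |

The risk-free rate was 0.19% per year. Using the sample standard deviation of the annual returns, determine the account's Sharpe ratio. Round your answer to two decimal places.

0.05

r̄ = (0 − 4.6 + 0.5 + 5.9 − 8.9 + 16.6 − 5) / 7 = 4.50 / 7 = 0.6429%
Σ(r − r̄)² = (0 − 0.6429)² + (-4.6 − 0.6429)² + (0.5 − 0.6429)² + … = 433.0971
sample σ = √(433.0971 / 6) = √72.1829 = 8.4961%
Sharpe = (r̄ − rf) / σ = (0.6429 − 0.19) / 8.4961 = 0.4529 / 8.4961 = 0.0533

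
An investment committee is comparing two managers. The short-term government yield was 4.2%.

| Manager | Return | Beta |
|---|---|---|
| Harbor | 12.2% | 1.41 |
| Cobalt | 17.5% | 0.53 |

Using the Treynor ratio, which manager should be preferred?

Cobalt

Harbor: Treynor = (12.2% − 4.2%) / 1.41 = 5.674
Cobalt: Treynor = (17.5% − 4.2%) / 0.53 = 25.094
Highest: Cobalt (25.094).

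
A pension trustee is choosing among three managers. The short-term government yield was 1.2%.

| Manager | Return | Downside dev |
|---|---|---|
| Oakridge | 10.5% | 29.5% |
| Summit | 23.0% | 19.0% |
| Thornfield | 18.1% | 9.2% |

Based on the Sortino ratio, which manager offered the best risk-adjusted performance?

Oakridge: Sortino ratio = (10.5% − 1.2%) / 29.5% = 0.315
Summit: Sortino ratio = (23.0% − 1.2%) / 19.0% = 1.147
Thornfield: Sortino ratio = (18.1% − 1.2%) / 9.2% = 1.837
Highest: Thornfield (1.837).

Thornfield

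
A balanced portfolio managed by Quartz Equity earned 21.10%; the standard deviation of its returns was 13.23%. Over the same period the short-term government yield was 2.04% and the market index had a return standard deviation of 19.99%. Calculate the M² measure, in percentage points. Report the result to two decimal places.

Sharpe = (Rp − Rf) / σp = (21.10% − 2.04%) / 13.23% = 1.4407
M² = Rf + Sharpe × σm = 2.04% + 1.4407 × 19.99% = 30.8396%

30.84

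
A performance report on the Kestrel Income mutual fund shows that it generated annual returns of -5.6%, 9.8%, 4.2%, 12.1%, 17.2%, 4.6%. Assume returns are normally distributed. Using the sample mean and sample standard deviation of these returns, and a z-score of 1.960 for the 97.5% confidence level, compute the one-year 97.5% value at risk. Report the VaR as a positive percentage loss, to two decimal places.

8.39

μ = (-5.6 + 9.8 + 4.2 + 12.1 + 17.2 + 4.6) / 6 = 7.0500%
Σ(r − μ)² = (-5.6 − 7.0500)² + (9.8 − 7.0500)² + (4.2 − 7.0500)² + … = 310.2350
σ = √[310.2350 / 5] = 7.8770%
VaR = −(μ − z·σ) = −(7.0500 − 1.960 × 7.8770) = −(-8.3889) = 8.3889%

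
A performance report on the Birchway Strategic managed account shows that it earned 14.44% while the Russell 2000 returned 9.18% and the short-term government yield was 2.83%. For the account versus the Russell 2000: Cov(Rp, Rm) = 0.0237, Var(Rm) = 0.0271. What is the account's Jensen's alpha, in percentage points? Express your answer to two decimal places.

β = Cov / Var = 0.0237 / 0.0271 = 0.8745
E[R] = Rf + β(Rm − Rf) = 2.83% + 0.8745 × (9.18% − 2.83%) = 8.3831%
α = Rp − E[R] = 14.44% − 8.3831% = 6.0569

6.06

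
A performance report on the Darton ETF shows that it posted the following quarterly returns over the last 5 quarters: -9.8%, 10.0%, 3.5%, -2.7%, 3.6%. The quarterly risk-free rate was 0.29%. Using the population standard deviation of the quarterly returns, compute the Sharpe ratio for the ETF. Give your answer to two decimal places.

r̄ = (-9.8 + 10 + 3.5 − 2.7 + 3.6) / 5 = 0.9200%
Σ(r − r̄)² = 224.3080; population σ = √(224.3080/5) = 6.6979%
Sharpe = (r̄ − rf) / σ = (0.9200 − 0.29) / 6.6979 = 0.6300 / 6.6979 = 0.0941

0.09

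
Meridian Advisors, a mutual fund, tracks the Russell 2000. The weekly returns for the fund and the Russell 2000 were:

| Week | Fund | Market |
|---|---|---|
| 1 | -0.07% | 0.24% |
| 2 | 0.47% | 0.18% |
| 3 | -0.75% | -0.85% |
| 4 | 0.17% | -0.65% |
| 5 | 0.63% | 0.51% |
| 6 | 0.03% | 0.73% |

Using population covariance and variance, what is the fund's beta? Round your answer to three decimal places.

r̄p = 0.0800%,  r̄m = 0.0267%
Cov = Σ(rp − r̄p)(rm − r̄m) / 6 = 0.1542
Var(rm) = Σ(rm − r̄m)² / 6 = 0.3373
β = Cov / Var = 0.1542 / 0.3373 = 0.4572

0.457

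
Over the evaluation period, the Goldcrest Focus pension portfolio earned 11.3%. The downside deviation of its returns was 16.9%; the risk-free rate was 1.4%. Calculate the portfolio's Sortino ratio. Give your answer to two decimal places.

0.59

Sortino = (Rp − Rf) / σd = (11.3% − 1.4%) / 16.9% = 9.90% / 16.9% = 0.5858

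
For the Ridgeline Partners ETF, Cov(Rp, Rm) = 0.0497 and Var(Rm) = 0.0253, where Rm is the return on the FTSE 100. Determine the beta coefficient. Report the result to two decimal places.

1.96

β = Cov(Rp, Rm) / Var(Rm) = 0.0497 / 0.0253 = 1.9644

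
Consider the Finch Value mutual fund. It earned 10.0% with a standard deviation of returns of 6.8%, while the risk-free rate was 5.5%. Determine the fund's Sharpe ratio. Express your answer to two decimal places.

0.66

Sharpe = (Rp − Rf) / σp = (10.0% − 5.5%) / 6.8% = 4.50% / 6.8% = 0.6618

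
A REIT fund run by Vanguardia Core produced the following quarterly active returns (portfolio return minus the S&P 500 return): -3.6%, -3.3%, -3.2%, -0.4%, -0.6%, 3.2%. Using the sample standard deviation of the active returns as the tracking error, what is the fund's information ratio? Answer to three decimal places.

-0.502

r̄ = (-3.6 − 3.3 − 3.2 − 0.4 − 0.6 + 3.2) / 6 = -7.90 / 6 = -1.3167%
Sample σ = √[Σ(r − r̄)² / 5] = √[34.4483 / 5] = √6.8897 = 2.6248%
IR = r̄ / tracking error = -1.3167 / 2.6248 = -0.5016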